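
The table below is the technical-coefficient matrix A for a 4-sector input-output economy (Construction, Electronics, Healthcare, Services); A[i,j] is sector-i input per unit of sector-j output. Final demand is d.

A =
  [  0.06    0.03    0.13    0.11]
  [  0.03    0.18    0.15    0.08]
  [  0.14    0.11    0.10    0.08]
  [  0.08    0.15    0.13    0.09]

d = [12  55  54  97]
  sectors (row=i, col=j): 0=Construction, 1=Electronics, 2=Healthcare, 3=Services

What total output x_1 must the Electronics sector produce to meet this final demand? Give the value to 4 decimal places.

Form M = I − A:
  [  0.94   -0.03   -0.13   -0.11]
  [ -0.03    0.82   -0.15   -0.08]
  [ -0.14   -0.11    0.90   -0.08]
  [ -0.08   -0.15   -0.13    0.91]
Leontief inverse L = M⁻¹:
  [  1.1103    0.0967    0.1996    0.1603]
  [  0.0902    1.2827    0.2478    0.1455]
  [  0.1962    0.1938    1.1928    0.1456]
  [  0.1405    0.2476    0.2288    1.1578]
Total output x = L · d:
  x_0 = 1.1103·12 + 0.0967·55 + 0.1996·54 + 0.1603·97 = 44.9695
  x_1 = 0.0902·12 + 1.2827·55 + 0.2478·54 + 0.1455·97 = 99.1206
  x_2 = 0.1962·12 + 0.1938·55 + 1.1928·54 + 0.1456·97 = 91.5512
  x_3 = 0.1405·12 + 0.2476·55 + 0.2288·54 + 1.1578·97 = 139.9641

99.1206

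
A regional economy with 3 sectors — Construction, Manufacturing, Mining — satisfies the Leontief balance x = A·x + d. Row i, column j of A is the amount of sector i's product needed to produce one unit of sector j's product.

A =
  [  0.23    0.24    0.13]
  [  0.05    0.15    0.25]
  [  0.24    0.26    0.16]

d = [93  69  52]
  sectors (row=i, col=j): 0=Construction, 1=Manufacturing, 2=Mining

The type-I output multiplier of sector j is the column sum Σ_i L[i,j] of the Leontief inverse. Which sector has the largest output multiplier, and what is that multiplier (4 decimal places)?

Manufacturing (2.4803)

Form M = I − A:
  [  0.77   -0.24   -0.13]
  [ -0.05    0.85   -0.25]
  [ -0.24   -0.26    0.84]
Leontief inverse L = M⁻¹:
  [  1.4518    0.5266    0.3814]
  [  0.2282    1.3771    0.4452]
  [  0.4854    0.5767    1.4372]
Total output x = L · d:
  x_0 = 1.4518·93 + 0.5266·69 + 0.3814·52 = 191.1811
  x_1 = 0.2282·93 + 1.3771·69 + 0.4452·52 = 139.3844
  x_2 = 0.4854·93 + 0.5767·69 + 1.4372·52 = 159.6707
Output multipliers (column sums of L):
  Construction: 2.1654
  Manufacturing: 2.4803
  Mining: 2.2638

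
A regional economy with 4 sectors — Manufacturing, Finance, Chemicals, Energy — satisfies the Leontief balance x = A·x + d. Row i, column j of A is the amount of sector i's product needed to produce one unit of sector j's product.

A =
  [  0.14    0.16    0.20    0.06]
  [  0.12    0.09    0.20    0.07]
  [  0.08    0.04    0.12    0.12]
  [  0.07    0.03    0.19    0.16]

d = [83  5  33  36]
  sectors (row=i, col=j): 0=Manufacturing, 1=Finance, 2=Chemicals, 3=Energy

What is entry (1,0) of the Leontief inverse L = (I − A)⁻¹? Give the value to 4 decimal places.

Form M = I − A:
  [  0.86   -0.16   -0.20   -0.06]
  [ -0.12    0.91   -0.20   -0.07]
  [ -0.08   -0.04    0.88   -0.12]
  [ -0.07   -0.03   -0.19    0.84]
Leontief inverse L = M⁻¹:
  [  1.2442    0.2405    0.3724    0.1621]
  [  0.2063    1.1556    0.3441    0.1602]
  [  0.1420    0.0854    1.2297    0.1929]
  [  0.1432    0.0806    0.3215    1.2533]
Total output x = L · d:
  x_0 = 1.2442·83 + 0.2405·5 + 0.3724·33 + 0.1621·36 = 122.5957
  x_1 = 0.2063·83 + 1.1556·5 + 0.3441·33 + 0.1602·36 = 40.0224
  x_2 = 0.1420·83 + 0.0854·5 + 1.2297·33 + 0.1929·36 = 59.7391
  x_3 = 0.1432·83 + 0.0806·5 + 0.3215·33 + 1.2533·36 = 68.0152

L[1,0] = 0.2063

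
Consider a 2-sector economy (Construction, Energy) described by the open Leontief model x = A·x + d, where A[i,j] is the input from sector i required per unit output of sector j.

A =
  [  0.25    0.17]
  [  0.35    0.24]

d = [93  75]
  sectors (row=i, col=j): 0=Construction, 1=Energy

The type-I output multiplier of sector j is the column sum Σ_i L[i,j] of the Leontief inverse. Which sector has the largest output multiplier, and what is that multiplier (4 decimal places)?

Construction (2.1743)

Form M = I − A:
  [  0.75   -0.17]
  [ -0.35    0.76]
Leontief inverse L = M⁻¹:
  [  1.4887    0.3330]
  [  0.6856    1.4691]
Total output x = L · d:
  x_0 = 1.4887·93 + 0.3330·75 = 163.4280
  x_1 = 0.6856·93 + 1.4691·75 = 173.9471
Output multipliers (column sums of L):
  Construction: 2.1743
  Energy: 1.8022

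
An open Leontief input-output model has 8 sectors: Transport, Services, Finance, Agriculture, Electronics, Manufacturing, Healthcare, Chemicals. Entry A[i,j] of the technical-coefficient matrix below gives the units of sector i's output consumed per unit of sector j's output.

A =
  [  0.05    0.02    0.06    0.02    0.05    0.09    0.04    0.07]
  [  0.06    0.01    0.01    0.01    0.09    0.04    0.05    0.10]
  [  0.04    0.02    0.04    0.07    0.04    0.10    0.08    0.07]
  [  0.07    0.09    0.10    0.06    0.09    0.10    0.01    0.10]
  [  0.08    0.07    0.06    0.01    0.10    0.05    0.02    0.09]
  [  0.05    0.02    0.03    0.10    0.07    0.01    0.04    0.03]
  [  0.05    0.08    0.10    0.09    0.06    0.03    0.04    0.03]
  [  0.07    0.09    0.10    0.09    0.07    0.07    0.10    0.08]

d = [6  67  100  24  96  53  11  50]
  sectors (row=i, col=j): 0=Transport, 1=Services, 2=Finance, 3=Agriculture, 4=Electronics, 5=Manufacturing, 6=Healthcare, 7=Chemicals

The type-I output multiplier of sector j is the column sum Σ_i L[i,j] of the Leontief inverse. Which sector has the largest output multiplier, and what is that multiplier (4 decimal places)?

Chemicals (2.1044)

Form M = I − A:
  [  0.95   -0.02   -0.06   -0.02   -0.05   -0.09   -0.04   -0.07]
  [ -0.06    0.99   -0.01   -0.01   -0.09   -0.04   -0.05   -0.10]
  [ -0.04   -0.02    0.96   -0.07   -0.04   -0.10   -0.08   -0.07]
  [ -0.07   -0.09   -0.10    0.94   -0.09   -0.10   -0.01   -0.10]
  [ -0.08   -0.07   -0.06   -0.01    0.90   -0.05   -0.02   -0.09]
  [ -0.05   -0.02   -0.03   -0.10   -0.07    0.99   -0.04   -0.03]
  [ -0.05   -0.08   -0.10   -0.09   -0.06   -0.03    0.96   -0.03]
  [ -0.07   -0.09   -0.10   -0.09   -0.07   -0.07   -0.10    0.92]
Leontief inverse L = M⁻¹:
  [  1.0947    0.0579    0.1076    0.0667    0.1034    0.1357    0.0788    0.1221]
  [  0.1048    1.0507    0.0592    0.0511    0.1427    0.0837    0.0868    0.1518]
  [  0.0927    0.0678    1.0990    0.1262    0.1036    0.1531    0.1225    0.1309]
  [  0.1409    0.1473    0.1708    1.1261    0.1755    0.1740    0.0699    0.1873]
  [  0.1353    0.1147    0.1153    0.0579    1.1660    0.1065    0.0670    0.1575]
  [  0.0927    0.0590    0.0772    0.1367    0.1214    1.0566    0.0700    0.0828]
  [  0.1045    0.1253    0.1563    0.1395    0.1263    0.0907    1.0838    0.0993]
  [  0.1461    0.1558    0.1818    0.1639    0.1619    0.1505    0.1629    1.1727]
Total output x = L · d:
  x_0 = 1.0947·6 + 0.0579·67 + 0.1076·100 + 0.0667·24 + 0.1034·96 + 0.1357·53 + 0.0788·11 + 0.1221·50 = 46.8965
  x_1 = 0.1048·6 + 1.0507·67 + 0.0592·100 + 0.0511·24 + 0.1427·96 + 0.0837·53 + 0.0868·11 + 0.1518·50 = 104.8480
  x_2 = 0.0927·6 + 0.0678·67 + 1.0990·100 + 0.1262·24 + 0.1036·96 + 0.1531·53 + 0.1225·11 + 0.1309·50 = 143.9766
  x_3 = 0.1409·6 + 0.1473·67 + 0.1708·100 + 1.1261·24 + 0.1755·96 + 0.1740·53 + 0.0699·11 + 0.1873·50 = 91.0257
  x_4 = 0.1353·6 + 0.1147·67 + 0.1153·100 + 0.0579·24 + 1.1660·96 + 0.1065·53 + 0.0670·11 + 0.1575·50 = 147.6042
  x_5 = 0.0927·6 + 0.0590·67 + 0.0772·100 + 0.1367·24 + 0.1214·96 + 1.0566·53 + 0.0700·11 + 0.0828·50 = 88.0706
  x_6 = 0.1045·6 + 0.1253·67 + 0.1563·100 + 0.1395·24 + 0.1263·96 + 0.0907·53 + 1.0838·11 + 0.0993·50 = 61.8149
  x_7 = 0.1461·6 + 0.1558·67 + 0.1818·100 + 0.1639·24 + 0.1619·96 + 0.1505·53 + 0.1629·11 + 1.1727·50 = 117.3780
Output multipliers (column sums of L):
  Transport: 1.9117
  Services: 1.7783
  Finance: 1.9671
  Agriculture: 1.8680
  Electronics: 2.1009
  Manufacturing: 1.9508
  Healthcare: 1.7416
  Chemicals: 2.1044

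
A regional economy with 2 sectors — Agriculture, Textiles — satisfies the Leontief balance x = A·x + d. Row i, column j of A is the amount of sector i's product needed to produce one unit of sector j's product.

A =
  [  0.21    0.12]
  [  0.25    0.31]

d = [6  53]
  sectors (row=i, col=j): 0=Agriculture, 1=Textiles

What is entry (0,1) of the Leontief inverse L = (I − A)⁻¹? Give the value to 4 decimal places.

L[0,1] = 0.2330

Form M = I − A:
  [  0.79   -0.12]
  [ -0.25    0.69]
Leontief inverse L = M⁻¹:
  [  1.3395    0.2330]
  [  0.4853    1.5337]
Total output x = L · d:
  x_0 = 1.3395·6 + 0.2330·53 = 20.3844
  x_1 = 0.4853·6 + 1.5337·53 = 84.1972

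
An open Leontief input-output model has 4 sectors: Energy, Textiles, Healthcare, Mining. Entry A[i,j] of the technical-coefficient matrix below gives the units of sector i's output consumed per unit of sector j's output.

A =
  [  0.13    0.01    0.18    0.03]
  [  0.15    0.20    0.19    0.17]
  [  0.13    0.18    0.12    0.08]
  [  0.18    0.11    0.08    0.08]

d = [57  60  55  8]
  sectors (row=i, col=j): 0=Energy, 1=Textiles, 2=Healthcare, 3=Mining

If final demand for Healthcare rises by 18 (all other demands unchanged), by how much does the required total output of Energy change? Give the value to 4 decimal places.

4.9768

Form M = I − A:
  [  0.87   -0.01   -0.18   -0.03]
  [ -0.15    0.80   -0.19   -0.17]
  [ -0.13   -0.18    0.88   -0.08]
  [ -0.18   -0.11   -0.08    0.92]
Leontief inverse L = M⁻¹:
  [  1.2226    0.0885    0.2765    0.0803]
  [  0.3616    1.3863    0.4008    0.3028]
  [  0.2825    0.3158    1.2786    0.1787]
  [  0.3070    0.2105    0.2132    1.1544]
Total output x = L · d:
  x_0 = 1.2226·57 + 0.0885·60 + 0.2765·55 + 0.0803·8 = 90.8498
  x_1 = 0.3616·57 + 1.3863·60 + 0.4008·55 + 0.3028·8 = 128.2565
  x_2 = 0.2825·57 + 0.3158·60 + 1.2786·55 + 0.1787·8 = 106.8001
  x_3 = 0.3070·57 + 0.2105·60 + 0.2132·55 + 1.1544·8 = 51.0926
Δx_0 = L[0,2] · Δd_2 = 0.2765 · 18 = 4.9768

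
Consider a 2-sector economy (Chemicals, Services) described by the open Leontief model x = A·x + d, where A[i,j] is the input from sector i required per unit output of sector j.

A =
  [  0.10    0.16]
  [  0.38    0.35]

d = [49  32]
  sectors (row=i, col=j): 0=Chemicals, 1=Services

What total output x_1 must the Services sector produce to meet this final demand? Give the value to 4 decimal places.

90.4617

Form M = I − A:
  [  0.90   -0.16]
  [ -0.38    0.65]
Leontief inverse L = M⁻¹:
  [  1.2400    0.3052]
  [  0.7249    1.7169]
Total output x = L · d:
  x_0 = 1.2400·49 + 0.3052·32 = 70.5265
  x_1 = 0.7249·49 + 1.7169·32 = 90.4617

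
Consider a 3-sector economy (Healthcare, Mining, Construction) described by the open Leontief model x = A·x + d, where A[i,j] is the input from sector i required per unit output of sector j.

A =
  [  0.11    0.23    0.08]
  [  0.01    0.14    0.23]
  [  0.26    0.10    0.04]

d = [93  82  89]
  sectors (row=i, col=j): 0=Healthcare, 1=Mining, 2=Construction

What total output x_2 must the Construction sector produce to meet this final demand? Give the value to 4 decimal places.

Form M = I − A:
  [  0.89   -0.23   -0.08]
  [ -0.01    0.86   -0.23]
  [ -0.26   -0.10    0.96]
Leontief inverse L = M⁻¹:
  [  1.1796    0.3363    0.1789]
  [  0.1020    1.2252    0.3020]
  [  0.3301    0.2187    1.1216]
Total output x = L · d:
  x_0 = 1.1796·93 + 0.3363·82 + 0.1789·89 = 153.1998
  x_1 = 0.1020·93 + 1.2252·82 + 0.3020·89 = 136.8329
  x_2 = 0.3301·93 + 0.2187·82 + 1.1216·89 = 148.4534

148.4534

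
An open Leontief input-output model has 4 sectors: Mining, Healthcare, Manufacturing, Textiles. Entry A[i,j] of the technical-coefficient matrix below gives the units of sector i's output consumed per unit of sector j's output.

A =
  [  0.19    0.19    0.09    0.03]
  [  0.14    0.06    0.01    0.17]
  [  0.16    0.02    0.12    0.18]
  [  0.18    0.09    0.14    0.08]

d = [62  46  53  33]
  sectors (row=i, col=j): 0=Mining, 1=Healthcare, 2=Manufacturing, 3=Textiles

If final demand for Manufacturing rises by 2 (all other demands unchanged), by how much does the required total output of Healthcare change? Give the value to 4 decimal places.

Form M = I − A:
  [  0.81   -0.19   -0.09   -0.03]
  [ -0.14    0.94   -0.01   -0.17]
  [ -0.16   -0.02    0.88   -0.18]
  [ -0.18   -0.09   -0.14    0.92]
Leontief inverse L = M⁻¹:
  [  1.3447    0.2875    0.1612    0.1285]
  [  0.2647    1.1415    0.0774    0.2347]
  [  0.3196    0.1162    1.2132    0.2693]
  [  0.3376    0.1856    0.2237    1.1760]
Total output x = L · d:
  x_0 = 1.3447·62 + 0.2875·46 + 0.1612·53 + 0.1285·33 = 109.3834
  x_1 = 0.2647·62 + 1.1415·46 + 0.0774·53 + 0.2347·33 = 80.7663
  x_2 = 0.3196·62 + 0.1162·46 + 1.2132·53 + 0.2693·33 = 98.3424
  x_3 = 0.3376·62 + 0.1856·46 + 0.2237·53 + 1.1760·33 = 80.1369
Δx_1 = L[1,2] · Δd_2 = 0.0774 · 2 = 0.1548

0.1548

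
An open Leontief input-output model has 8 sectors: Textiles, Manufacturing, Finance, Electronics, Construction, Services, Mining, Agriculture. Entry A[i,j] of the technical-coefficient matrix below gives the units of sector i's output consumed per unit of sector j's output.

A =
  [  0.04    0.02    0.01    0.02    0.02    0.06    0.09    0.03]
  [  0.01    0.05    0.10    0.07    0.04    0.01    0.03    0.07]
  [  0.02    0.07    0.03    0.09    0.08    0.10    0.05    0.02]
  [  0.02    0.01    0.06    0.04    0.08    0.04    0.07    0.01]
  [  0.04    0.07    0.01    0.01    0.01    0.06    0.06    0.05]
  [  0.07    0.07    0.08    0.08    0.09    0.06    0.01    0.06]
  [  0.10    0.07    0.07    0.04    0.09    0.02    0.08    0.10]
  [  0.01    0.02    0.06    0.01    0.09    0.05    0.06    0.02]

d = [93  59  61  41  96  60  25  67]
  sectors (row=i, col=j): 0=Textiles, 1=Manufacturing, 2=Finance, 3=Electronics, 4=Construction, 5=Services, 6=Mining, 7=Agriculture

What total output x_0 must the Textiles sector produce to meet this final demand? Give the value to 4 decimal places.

122.7059

Form M = I − A:
  [  0.96   -0.02   -0.01   -0.02   -0.02   -0.06   -0.09   -0.03]
  [ -0.01    0.95   -0.10   -0.07   -0.04   -0.01   -0.03   -0.07]
  [ -0.02   -0.07    0.97   -0.09   -0.08   -0.10   -0.05   -0.02]
  [ -0.02   -0.01   -0.06    0.96   -0.08   -0.04   -0.07   -0.01]
  [ -0.04   -0.07   -0.01   -0.01    0.99   -0.06   -0.06   -0.05]
  [ -0.07   -0.07   -0.08   -0.08   -0.09    0.94   -0.01   -0.06]
  [ -0.10   -0.07   -0.07   -0.04   -0.09   -0.02    0.92   -0.10]
  [ -0.01   -0.02   -0.06   -0.01   -0.09   -0.05   -0.06    0.98]
Leontief inverse L = M⁻¹:
  [  1.0651    0.0457    0.0378    0.0421    0.0534    0.0833    0.1191    0.0570]
  [  0.0304    1.0801    0.1329    0.1000    0.0816    0.0435    0.0650    0.0953]
  [  0.0514    0.1089    1.0732    0.1267    0.1282    0.1371    0.0901    0.0567]
  [  0.0453    0.0405    0.0871    1.0654    0.1147    0.0694    0.1022    0.0375]
  [  0.0622    0.0959    0.0415    0.0345    1.0440    0.0835    0.0881    0.0773]
  [  0.0994    0.1102    0.1222    0.1184    0.1401    1.1046    0.0563    0.0951]
  [  0.1359    0.1145    0.1158    0.0779    0.1453    0.0666    1.1357    0.1429]
  [  0.0342    0.0510    0.0868    0.0351    0.1232    0.0789    0.0896    1.0475]
Total output x = L · d:
  x_0 = 1.0651·93 + 0.0457·59 + 0.0378·61 + 0.0421·41 + 0.0534·96 + 0.0833·60 + 0.1191·25 + 0.0570·67 = 122.7059
  x_1 = 0.0304·93 + 1.0801·59 + 0.1329·61 + 0.1000·41 + 0.0816·96 + 0.0435·60 + 0.0650·25 + 0.0953·67 = 97.2179
  x_2 = 0.0514·93 + 0.1089·59 + 1.0732·61 + 0.1267·41 + 0.1282·96 + 0.1371·60 + 0.0901·25 + 0.0567·67 = 108.4510
  x_3 = 0.0453·93 + 0.0405·59 + 0.0871·61 + 1.0654·41 + 0.1147·96 + 0.0694·60 + 0.1022·25 + 0.0375·67 = 75.8382
  x_4 = 0.0622·93 + 0.0959·59 + 0.0415·61 + 0.0345·41 + 1.0440·96 + 0.0835·60 + 0.0881·25 + 0.0773·67 = 127.9995
  x_5 = 0.0994·93 + 0.1102·59 + 0.1222·61 + 0.1184·41 + 0.1401·96 + 1.1046·60 + 0.0563·25 + 0.0951·67 = 115.5616
  x_6 = 0.1359·93 + 0.1145·59 + 0.1158·61 + 0.0779·41 + 0.1453·96 + 0.0666·60 + 1.1357·25 + 0.1429·67 = 85.5683
  x_7 = 0.0342·93 + 0.0510·59 + 0.0868·61 + 0.0351·41 + 0.1232·96 + 0.0789·60 + 0.0896·25 + 1.0475·67 = 101.9071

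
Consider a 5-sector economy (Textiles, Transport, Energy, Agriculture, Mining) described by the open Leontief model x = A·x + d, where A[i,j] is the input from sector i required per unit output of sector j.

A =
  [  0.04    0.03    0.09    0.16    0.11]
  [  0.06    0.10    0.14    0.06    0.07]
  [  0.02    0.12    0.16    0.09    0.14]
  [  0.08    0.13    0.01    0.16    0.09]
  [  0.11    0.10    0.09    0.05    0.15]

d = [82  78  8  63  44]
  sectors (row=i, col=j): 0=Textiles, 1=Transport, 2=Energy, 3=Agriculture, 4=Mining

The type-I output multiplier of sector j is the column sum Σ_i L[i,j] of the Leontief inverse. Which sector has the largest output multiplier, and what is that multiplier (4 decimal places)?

Form M = I − A:
  [  0.96   -0.03   -0.09   -0.16   -0.11]
  [ -0.06    0.90   -0.14   -0.06   -0.07]
  [ -0.02   -0.12    0.84   -0.09   -0.14]
  [ -0.08   -0.13   -0.01    0.84   -0.09]
  [ -0.11   -0.10   -0.09   -0.05    0.85]
Leontief inverse L = M⁻¹:
  [  1.0963    0.1164    0.1617    0.2466    0.2042]
  [  0.1091    1.1835    0.2282    0.1395    0.1639]
  [  0.0854    0.2270    1.2673    0.1836    0.2579]
  [  0.1407    0.2174    0.0858    1.2529    0.1829]
  [  0.1720    0.1911    0.1870    0.1415    1.2603]
Total output x = L · d:
  x_0 = 1.0963·82 + 0.1164·78 + 0.1617·8 + 0.2466·63 + 0.2042·44 = 124.7867
  x_1 = 0.1091·82 + 1.1835·78 + 0.2282·8 + 0.1395·63 + 0.1639·44 = 119.0956
  x_2 = 0.0854·82 + 0.2270·78 + 1.2673·8 + 0.1836·63 + 0.2579·44 = 57.7677
  x_3 = 0.1407·82 + 0.2174·78 + 0.0858·8 + 1.2529·63 + 0.1829·44 = 116.1688
  x_4 = 0.1720·82 + 0.1911·78 + 0.1870·8 + 0.1415·63 + 1.2603·44 = 94.8749
Output multipliers (column sums of L):
  Textiles: 1.6036
  Transport: 1.9355
  Energy: 1.9300
  Agriculture: 1.9641
  Mining: 2.0692

Mining (2.0692)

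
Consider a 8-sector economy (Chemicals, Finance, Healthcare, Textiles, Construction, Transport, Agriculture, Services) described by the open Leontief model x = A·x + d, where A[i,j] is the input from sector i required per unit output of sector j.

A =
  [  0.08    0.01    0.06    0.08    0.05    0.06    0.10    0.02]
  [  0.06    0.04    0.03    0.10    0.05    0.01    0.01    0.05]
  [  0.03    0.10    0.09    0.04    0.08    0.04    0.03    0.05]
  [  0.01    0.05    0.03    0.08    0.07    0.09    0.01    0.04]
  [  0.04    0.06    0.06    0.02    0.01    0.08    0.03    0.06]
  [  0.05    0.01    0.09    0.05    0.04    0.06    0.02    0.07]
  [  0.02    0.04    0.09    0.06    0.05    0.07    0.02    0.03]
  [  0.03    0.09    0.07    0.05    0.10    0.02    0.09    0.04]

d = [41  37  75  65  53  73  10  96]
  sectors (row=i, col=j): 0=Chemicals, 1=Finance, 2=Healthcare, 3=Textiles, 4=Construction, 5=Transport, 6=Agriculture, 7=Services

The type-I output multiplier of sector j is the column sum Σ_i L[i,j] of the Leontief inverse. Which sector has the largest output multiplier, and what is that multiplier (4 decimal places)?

Healthcare (1.8759)

Form M = I − A:
  [  0.92   -0.01   -0.06   -0.08   -0.05   -0.06   -0.10   -0.02]
  [ -0.06    0.96   -0.03   -0.10   -0.05   -0.01   -0.01   -0.05]
  [ -0.03   -0.10    0.91   -0.04   -0.08   -0.04   -0.03   -0.05]
  [ -0.01   -0.05   -0.03    0.92   -0.07   -0.09   -0.01   -0.04]
  [ -0.04   -0.06   -0.06   -0.02    0.99   -0.08   -0.03   -0.06]
  [ -0.05   -0.01   -0.09   -0.05   -0.04    0.94   -0.02   -0.07]
  [ -0.02   -0.04   -0.09   -0.06   -0.05   -0.07    0.98   -0.03]
  [ -0.03   -0.09   -0.07   -0.05   -0.10   -0.02   -0.09    0.96]
Leontief inverse L = M⁻¹:
  [  1.1095    0.0471    0.1124    0.1256    0.0927    0.1067    0.1284    0.0542]
  [  0.0826    1.0706    0.0643    0.1369    0.0842    0.0438    0.0332    0.0760]
  [  0.0611    0.1427    1.1386    0.0857    0.1232    0.0786    0.0568    0.0868]
  [  0.0341    0.0816    0.0695    1.1168    0.1043    0.1256    0.0302    0.0717]
  [  0.0654    0.0913    0.1012    0.0571    1.0464    0.1099    0.0537    0.0889]
  [  0.0758    0.0474    0.1356    0.0875    0.0803    1.0958    0.0474    0.1012]
  [  0.0443    0.0749    0.1323    0.0966    0.0866    0.1047    1.0412    0.0613]
  [  0.0612    0.1340    0.1220    0.0980    0.1440    0.0638    0.1170    1.0777]
Total output x = L · d:
  x_0 = 1.1095·41 + 0.0471·37 + 0.1124·75 + 0.1256·65 + 0.0927·53 + 0.1067·73 + 0.1284·10 + 0.0542·96 = 83.0192
  x_1 = 0.0826·41 + 1.0706·37 + 0.0643·75 + 0.1369·65 + 0.0842·53 + 0.0438·73 + 0.0332·10 + 0.0760·96 = 72.0040
  x_2 = 0.0611·41 + 0.1427·37 + 1.1386·75 + 0.0857·65 + 0.1232·53 + 0.0786·73 + 0.0568·10 + 0.0868·96 = 119.9208
  x_3 = 0.0341·41 + 0.0816·37 + 0.0695·75 + 1.1168·65 + 0.1043·53 + 0.1256·73 + 0.0302·10 + 0.0717·96 = 104.1024
  x_4 = 0.0654·41 + 0.0913·37 + 0.1012·75 + 0.0571·65 + 1.0464·53 + 0.1099·73 + 0.0537·10 + 0.0889·96 = 89.9031
  x_5 = 0.0758·41 + 0.0474·37 + 0.1356·75 + 0.0875·65 + 0.0803·53 + 1.0958·73 + 0.0474·10 + 0.1012·96 = 115.1536
  x_6 = 0.0443·41 + 0.0749·37 + 0.1323·75 + 0.0966·65 + 0.0866·53 + 0.1047·73 + 1.0412·10 + 0.0613·96 = 49.3188
  x_7 = 0.0612·41 + 0.1340·37 + 0.1220·75 + 0.0980·65 + 0.1440·53 + 0.0638·73 + 0.1170·10 + 1.0777·96 = 139.8985
Output multipliers (column sums of L):
  Chemicals: 1.5340
  Finance: 1.6896
  Healthcare: 1.8759
  Textiles: 1.8041
  Construction: 1.7615
  Transport: 1.7289
  Agriculture: 1.5078
  Services: 1.6178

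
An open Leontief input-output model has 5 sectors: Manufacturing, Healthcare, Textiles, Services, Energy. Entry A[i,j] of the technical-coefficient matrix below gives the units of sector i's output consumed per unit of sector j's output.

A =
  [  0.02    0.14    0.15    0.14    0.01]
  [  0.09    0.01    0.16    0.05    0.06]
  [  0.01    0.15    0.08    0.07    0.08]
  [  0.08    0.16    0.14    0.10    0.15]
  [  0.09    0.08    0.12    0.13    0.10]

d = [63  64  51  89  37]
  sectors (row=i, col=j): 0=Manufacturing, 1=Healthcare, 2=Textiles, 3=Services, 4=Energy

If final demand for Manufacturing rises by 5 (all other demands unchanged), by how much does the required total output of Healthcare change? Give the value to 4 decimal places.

Form M = I − A:
  [  0.98   -0.14   -0.15   -0.14   -0.01]
  [ -0.09    0.99   -0.16   -0.05   -0.06]
  [ -0.01   -0.15    0.92   -0.07   -0.08]
  [ -0.08   -0.16   -0.14    0.90   -0.15]
  [ -0.09   -0.08   -0.12   -0.13    0.90]
Leontief inverse L = M⁻¹:
  [  1.0694    0.2314    0.2580    0.2116    0.0855]
  [  0.1227    1.0921    0.2425    0.1152    0.1149]
  [  0.0558    0.2184    1.1727    0.1325    0.1415]
  [  0.1501    0.2803    0.2894    1.2083    0.2475]
  [  0.1470    0.1898    0.2455    0.2236    1.1845]
Total output x = L · d:
  x_0 = 1.0694·63 + 0.2314·64 + 0.2580·51 + 0.2116·89 + 0.0855·37 = 117.3406
  x_1 = 0.1227·63 + 1.0921·64 + 0.2425·51 + 0.1152·89 + 0.1149·37 = 104.4994
  x_2 = 0.0558·63 + 0.2184·64 + 1.1727·51 + 0.1325·89 + 0.1415·37 = 94.3260
  x_3 = 0.1501·63 + 0.2803·64 + 0.2894·51 + 1.2083·89 + 0.2475·37 = 158.8456
  x_4 = 0.1470·63 + 0.1898·64 + 0.2455·51 + 0.2236·89 + 1.1845·37 = 97.6552
Δx_1 = L[1,0] · Δd_0 = 0.1227 · 5 = 0.6136

0.6136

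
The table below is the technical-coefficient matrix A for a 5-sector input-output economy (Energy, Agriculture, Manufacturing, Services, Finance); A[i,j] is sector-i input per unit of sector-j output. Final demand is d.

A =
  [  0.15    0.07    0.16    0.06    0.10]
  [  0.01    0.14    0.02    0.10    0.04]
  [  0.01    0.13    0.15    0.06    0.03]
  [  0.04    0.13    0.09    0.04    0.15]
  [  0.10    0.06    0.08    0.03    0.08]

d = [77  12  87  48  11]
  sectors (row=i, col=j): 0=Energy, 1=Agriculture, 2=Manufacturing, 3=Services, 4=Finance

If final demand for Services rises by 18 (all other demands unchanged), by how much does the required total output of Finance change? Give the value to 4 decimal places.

1.1724

Form M = I − A:
  [  0.85   -0.07   -0.16   -0.06   -0.10]
  [ -0.01    0.86   -0.02   -0.10   -0.04]
  [ -0.01   -0.13    0.85   -0.06   -0.03]
  [ -0.04   -0.13   -0.09    0.96   -0.15]
  [ -0.10   -0.06   -0.08   -0.03    0.92]
Leontief inverse L = M⁻¹:
  [  1.2063    0.1661    0.2586    0.1140    0.1654]
  [  0.0303    1.1992    0.0554    0.1327    0.0789]
  [  0.0293    0.2043    1.2038    0.1005    0.0677]
  [  0.0787    0.2073    0.1532    1.0840    0.1993]
  [  0.1382    0.1208    0.1414    0.0651    1.1225]
Total output x = L · d:
  x_0 = 1.2063·77 + 0.1661·12 + 0.2586·87 + 0.1140·48 + 0.1654·11 = 124.6676
  x_1 = 0.0303·77 + 1.1992·12 + 0.0554·87 + 0.1327·48 + 0.0789·11 = 28.7809
  x_2 = 0.0293·77 + 0.2043·12 + 1.2038·87 + 0.1005·48 + 0.0677·11 = 115.0004
  x_3 = 0.0787·77 + 0.2073·12 + 0.1532·87 + 1.0840·48 + 0.1993·11 = 76.1022
  x_4 = 0.1382·77 + 0.1208·12 + 0.1414·87 + 0.0651·48 + 1.1225·11 = 39.8660
Δx_4 = L[4,3] · Δd_3 = 0.0651 · 18 = 1.1724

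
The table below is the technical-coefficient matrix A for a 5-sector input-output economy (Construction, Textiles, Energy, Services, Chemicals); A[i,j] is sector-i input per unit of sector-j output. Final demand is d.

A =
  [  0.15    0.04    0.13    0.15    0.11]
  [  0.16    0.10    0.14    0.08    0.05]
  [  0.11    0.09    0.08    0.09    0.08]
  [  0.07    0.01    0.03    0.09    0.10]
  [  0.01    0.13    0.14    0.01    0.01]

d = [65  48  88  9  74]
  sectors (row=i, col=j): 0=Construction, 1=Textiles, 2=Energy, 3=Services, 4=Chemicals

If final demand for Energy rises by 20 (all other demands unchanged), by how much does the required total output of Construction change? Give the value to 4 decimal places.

Form M = I − A:
  [  0.85   -0.04   -0.13   -0.15   -0.11]
  [ -0.16    0.90   -0.14   -0.08   -0.05]
  [ -0.11   -0.09    0.92   -0.09   -0.08]
  [ -0.07   -0.01   -0.03    0.91   -0.10]
  [ -0.01   -0.13   -0.14   -0.01    0.99]
Leontief inverse L = M⁻¹:
  [  1.2484    0.1081    0.2291    0.2400    0.1869]
  [  0.2663    1.1669    0.2399    0.1716    0.1252]
  [  0.1931    0.1468    1.1630    0.1613    0.1391]
  [  0.1137    0.0453    0.0805    1.1311    0.1357]
  [  0.0760    0.1755    0.1991    0.0592    1.0495]
Total output x = L · d:
  x_0 = 1.2484·65 + 0.1081·48 + 0.2291·88 + 0.2400·9 + 0.1869·74 = 122.4907
  x_1 = 0.2663·65 + 1.1669·48 + 0.2399·88 + 0.1716·9 + 0.1252·74 = 105.2417
  x_2 = 0.1931·65 + 0.1468·48 + 1.1630·88 + 0.1613·9 + 0.1391·74 = 133.6847
  x_3 = 0.1137·65 + 0.0453·48 + 0.0805·88 + 1.1311·9 + 0.1357·74 = 36.8632
  x_4 = 0.0760·65 + 0.1755·48 + 0.1991·88 + 0.0592·9 + 1.0495·74 = 109.0816
Δx_0 = L[0,2] · Δd_2 = 0.2291 · 20 = 4.5825

4.5825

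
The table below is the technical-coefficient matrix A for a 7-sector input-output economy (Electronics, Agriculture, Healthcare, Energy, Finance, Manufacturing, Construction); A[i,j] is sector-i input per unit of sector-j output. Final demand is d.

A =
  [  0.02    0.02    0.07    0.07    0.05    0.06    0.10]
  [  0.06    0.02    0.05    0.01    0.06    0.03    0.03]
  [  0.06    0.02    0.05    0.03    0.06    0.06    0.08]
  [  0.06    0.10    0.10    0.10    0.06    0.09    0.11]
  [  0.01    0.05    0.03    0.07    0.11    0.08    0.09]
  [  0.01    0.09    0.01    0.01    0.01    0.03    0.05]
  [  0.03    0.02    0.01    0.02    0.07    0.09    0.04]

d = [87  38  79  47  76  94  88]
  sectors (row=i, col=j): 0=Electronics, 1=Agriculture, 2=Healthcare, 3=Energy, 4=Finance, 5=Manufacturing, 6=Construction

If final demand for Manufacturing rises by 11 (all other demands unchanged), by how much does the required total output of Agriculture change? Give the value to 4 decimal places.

0.6148

Form M = I − A:
  [  0.98   -0.02   -0.07   -0.07   -0.05   -0.06   -0.10]
  [ -0.06    0.98   -0.05   -0.01   -0.06   -0.03   -0.03]
  [ -0.06   -0.02    0.95   -0.03   -0.06   -0.06   -0.08]
  [ -0.06   -0.10   -0.10    0.90   -0.06   -0.09   -0.11]
  [ -0.01   -0.05   -0.03   -0.07    0.89   -0.08   -0.09]
  [ -0.01   -0.09   -0.01   -0.01   -0.01    0.97   -0.05]
  [ -0.03   -0.02   -0.01   -0.02   -0.07   -0.09    0.96]
Leontief inverse L = M⁻¹:
  [  1.0414    0.0496    0.0947    0.0958    0.0870    0.1011    0.1423]
  [  0.0726    1.0368    0.0668    0.0280    0.0857    0.0559    0.0597]
  [  0.0772    0.0449    1.0715    0.0532    0.0936    0.0961    0.1186]
  [  0.0954    0.1445    0.1417    1.1395    0.1170    0.1508    0.1757]
  [  0.0320    0.0851    0.0565    0.0995    1.1538    0.1252    0.1368]
  [  0.0217    0.1017    0.0215    0.0188    0.0278    1.0470    0.0665]
  [  0.0412    0.0424    0.0246    0.0369    0.0947    0.1157    1.0685]
Total output x = L · d:
  x_0 = 1.0414·87 + 0.0496·38 + 0.0947·79 + 0.0958·47 + 0.0870·76 + 0.1011·94 + 0.1423·88 = 133.1073
  x_1 = 0.0726·87 + 1.0368·38 + 0.0668·79 + 0.0280·47 + 0.0857·76 + 0.0559·94 + 0.0597·88 = 69.3212
  x_2 = 0.0772·87 + 0.0449·38 + 1.0715·79 + 0.0532·47 + 0.0936·76 + 0.0961·94 + 0.1186·88 = 122.1528
  x_3 = 0.0954·87 + 0.1445·38 + 0.1417·79 + 1.1395·47 + 0.1170·76 + 0.1508·94 + 0.1757·88 = 117.0719
  x_4 = 0.0320·87 + 0.0851·38 + 0.0565·79 + 0.0995·47 + 1.1538·76 + 0.1252·94 + 0.1368·88 = 126.6536
  x_5 = 0.0217·87 + 0.1017·38 + 0.0215·79 + 0.0188·47 + 0.0278·76 + 1.0470·94 + 0.0665·88 = 114.7189
  x_6 = 0.0412·87 + 0.0424·38 + 0.0246·79 + 0.0369·47 + 0.0947·76 + 0.1157·94 + 1.0685·88 = 120.9719
Δx_1 = L[1,5] · Δd_5 = 0.0559 · 11 = 0.6148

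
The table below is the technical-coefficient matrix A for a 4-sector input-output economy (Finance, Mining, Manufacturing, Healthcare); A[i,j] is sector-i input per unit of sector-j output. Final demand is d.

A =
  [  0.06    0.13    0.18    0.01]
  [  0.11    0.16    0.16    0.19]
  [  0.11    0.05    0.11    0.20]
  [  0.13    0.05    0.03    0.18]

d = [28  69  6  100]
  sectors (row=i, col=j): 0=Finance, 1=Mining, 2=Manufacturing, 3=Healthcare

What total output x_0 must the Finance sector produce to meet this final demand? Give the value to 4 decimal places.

59.7772

Form M = I − A:
  [  0.94   -0.13   -0.18   -0.01]
  [ -0.11    0.84   -0.16   -0.19]
  [ -0.11   -0.05    0.89   -0.20]
  [ -0.13   -0.05   -0.03    0.82]
Leontief inverse L = M⁻¹:
  [  1.1362    0.1994    0.2699    0.1259]
  [  0.2322    1.2653    0.2868    0.3659]
  [  0.1988    0.1212    1.1964    0.3223]
  [  0.2016    0.1132    0.1040    1.2736]
Total output x = L · d:
  x_0 = 1.1362·28 + 0.1994·69 + 0.2699·6 + 0.1259·100 = 59.7772
  x_1 = 0.2322·28 + 1.2653·69 + 0.2868·6 + 0.3659·100 = 132.1214
  x_2 = 0.1988·28 + 0.1212·69 + 1.1964·6 + 0.3223·100 = 53.3356
  x_3 = 0.2016·28 + 0.1132·69 + 0.1040·6 + 1.2736·100 = 141.4356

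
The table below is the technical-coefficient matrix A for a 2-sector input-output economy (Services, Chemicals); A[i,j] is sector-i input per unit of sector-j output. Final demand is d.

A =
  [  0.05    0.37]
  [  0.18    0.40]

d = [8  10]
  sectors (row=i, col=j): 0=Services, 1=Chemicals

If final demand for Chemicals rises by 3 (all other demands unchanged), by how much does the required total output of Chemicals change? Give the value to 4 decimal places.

Form M = I − A:
  [  0.95   -0.37]
  [ -0.18    0.60]
Leontief inverse L = M⁻¹:
  [  1.1919    0.7350]
  [  0.3576    1.8872]
Total output x = L · d:
  x_0 = 1.1919·8 + 0.7350·10 = 16.8852
  x_1 = 0.3576·8 + 1.8872·10 = 21.7322
Δx_1 = L[1,1] · Δd_1 = 1.8872 · 3 = 5.6615

5.6615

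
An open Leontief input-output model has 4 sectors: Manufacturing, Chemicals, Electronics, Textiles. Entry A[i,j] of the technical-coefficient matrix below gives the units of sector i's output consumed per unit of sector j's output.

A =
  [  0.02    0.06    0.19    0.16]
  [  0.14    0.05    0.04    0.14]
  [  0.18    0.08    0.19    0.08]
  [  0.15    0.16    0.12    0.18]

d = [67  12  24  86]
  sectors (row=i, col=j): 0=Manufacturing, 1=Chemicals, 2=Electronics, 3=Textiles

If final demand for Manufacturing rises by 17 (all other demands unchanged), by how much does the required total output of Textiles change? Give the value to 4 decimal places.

Form M = I − A:
  [  0.98   -0.06   -0.19   -0.16]
  [ -0.14    0.95   -0.04   -0.14]
  [ -0.18   -0.08    0.81   -0.08]
  [ -0.15   -0.16   -0.12    0.82]
Leontief inverse L = M⁻¹:
  [  1.1420    0.1457    0.3163    0.2786]
  [  0.2250    1.1211    0.1451    0.2495]
  [  0.3054    0.1698    1.3472    0.2200]
  [  0.2975    0.2702    0.2833    1.3513]
Total output x = L · d:
  x_0 = 1.1420·67 + 0.1457·12 + 0.3163·24 + 0.2786·86 = 109.8066
  x_1 = 0.2250·67 + 1.1211·12 + 0.1451·24 + 0.2495·86 = 53.4625
  x_2 = 0.3054·67 + 0.1698·12 + 1.3472·24 + 0.2200·86 = 73.7498
  x_3 = 0.2975·67 + 0.2702·12 + 0.2833·24 + 1.3513·86 = 146.1890
Δx_3 = L[3,0] · Δd_0 = 0.2975 · 17 = 5.0572

5.0572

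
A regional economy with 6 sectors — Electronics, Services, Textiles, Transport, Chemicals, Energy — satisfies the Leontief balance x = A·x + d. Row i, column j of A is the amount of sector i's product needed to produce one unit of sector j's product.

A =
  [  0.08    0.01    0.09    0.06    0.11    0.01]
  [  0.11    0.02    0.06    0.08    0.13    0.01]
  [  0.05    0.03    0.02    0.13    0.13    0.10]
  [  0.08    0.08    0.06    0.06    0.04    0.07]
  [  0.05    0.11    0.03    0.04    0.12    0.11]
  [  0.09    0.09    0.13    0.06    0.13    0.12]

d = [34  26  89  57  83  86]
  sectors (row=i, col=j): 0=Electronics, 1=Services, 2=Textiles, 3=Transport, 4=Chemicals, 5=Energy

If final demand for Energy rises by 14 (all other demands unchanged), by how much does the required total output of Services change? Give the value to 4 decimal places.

Form M = I − A:
  [  0.92   -0.01   -0.09   -0.06   -0.11   -0.01]
  [ -0.11    0.98   -0.06   -0.08   -0.13   -0.01]
  [ -0.05   -0.03    0.98   -0.13   -0.13   -0.10]
  [ -0.08   -0.08   -0.06    0.94   -0.04   -0.07]
  [ -0.05   -0.11   -0.03   -0.04    0.88   -0.11]
  [ -0.09   -0.09   -0.13   -0.06   -0.13    0.88]
Leontief inverse L = M⁻¹:
  [  1.1243    0.0494    0.1260    0.1048    0.1799    0.0585]
  [  0.1613    1.0646    0.1023    0.1278    0.2075    0.0617]
  [  0.1133    0.0890    1.0763    0.1836    0.2193    0.1666]
  [  0.1346    0.1194    0.1069    1.1099    0.1181    0.1181]
  [  0.1158    0.1643    0.0868    0.0962    1.2179    0.1729]
  [  0.1745    0.1595    0.2025    0.1408    0.2600    1.2069]
Total output x = L · d:
  x_0 = 1.1243·34 + 0.0494·26 + 0.1260·89 + 0.1048·57 + 0.1799·83 + 0.0585·86 = 76.6505
  x_1 = 0.1613·34 + 1.0646·26 + 0.1023·89 + 0.1278·57 + 0.2075·83 + 0.0617·86 = 72.0780
  x_2 = 0.1133·34 + 0.0890·26 + 1.0763·89 + 0.1836·57 + 0.2193·83 + 0.1666·86 = 144.9569
  x_3 = 0.1346·34 + 0.1194·26 + 0.1069·89 + 1.1099·57 + 0.1181·83 + 0.1181·86 = 100.4205
  x_4 = 0.1158·34 + 0.1643·26 + 0.0868·89 + 0.0962·57 + 1.2179·83 + 0.1729·86 = 137.3760
  x_5 = 0.1745·34 + 0.1595·26 + 0.2025·89 + 0.1408·57 + 0.2600·83 + 1.2069·86 = 161.4933
Δx_1 = L[1,5] · Δd_5 = 0.0617 · 14 = 0.8632

0.8632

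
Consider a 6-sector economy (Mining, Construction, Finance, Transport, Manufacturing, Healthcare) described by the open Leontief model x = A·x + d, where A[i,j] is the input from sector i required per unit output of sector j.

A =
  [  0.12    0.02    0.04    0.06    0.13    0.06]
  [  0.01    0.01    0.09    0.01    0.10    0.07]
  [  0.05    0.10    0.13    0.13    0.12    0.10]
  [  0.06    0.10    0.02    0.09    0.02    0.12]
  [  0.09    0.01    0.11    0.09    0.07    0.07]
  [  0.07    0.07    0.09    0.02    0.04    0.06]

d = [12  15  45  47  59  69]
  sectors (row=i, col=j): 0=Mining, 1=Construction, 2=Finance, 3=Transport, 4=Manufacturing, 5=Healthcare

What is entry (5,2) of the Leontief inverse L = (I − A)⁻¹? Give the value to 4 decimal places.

L[5,2] = 0.1438

Form M = I − A:
  [  0.88   -0.02   -0.04   -0.06   -0.13   -0.06]
  [ -0.01    0.99   -0.09   -0.01   -0.10   -0.07]
  [ -0.05   -0.10    0.87   -0.13   -0.12   -0.10]
  [ -0.06   -0.10   -0.02    0.91   -0.02   -0.12]
  [ -0.09   -0.01   -0.11   -0.09    0.93   -0.07]
  [ -0.07   -0.07   -0.09   -0.02   -0.04    0.94]
Leontief inverse L = M⁻¹:
  [  1.1794    0.0557    0.0991    0.1140    0.1912    0.1188]
  [  0.0468    1.0398    0.1405    0.0511    0.1424    0.1125]
  [  0.1218    0.1627    1.2224    0.2089    0.2050    0.1919]
  [  0.1035    0.1363    0.0716    1.1282    0.0701    0.1736]
  [  0.1474    0.0567    0.1734    0.1502    1.1334    0.1357]
  [  0.1114    0.1025    0.1438    0.0627    0.0942    1.1089]
Total output x = L · d:
  x_0 = 1.1794·12 + 0.0557·15 + 0.0991·45 + 0.1140·47 + 0.1912·59 + 0.1188·69 = 44.2814
  x_1 = 0.0468·12 + 1.0398·15 + 0.1405·45 + 0.0511·47 + 0.1424·59 + 0.1125·69 = 41.0527
  x_2 = 0.1218·12 + 0.1627·15 + 1.2224·45 + 0.2089·47 + 0.2050·59 + 0.1919·69 = 94.0645
  x_3 = 0.1035·12 + 0.1363·15 + 0.0716·45 + 1.1282·47 + 0.0701·59 + 0.1736·69 = 75.6498
  x_4 = 0.1474·12 + 0.0567·15 + 0.1734·45 + 0.1502·47 + 1.1334·59 + 0.1357·69 = 93.7170
  x_5 = 0.1114·12 + 0.1025·15 + 0.1438·45 + 0.0627·47 + 0.0942·59 + 1.1089·69 = 94.3626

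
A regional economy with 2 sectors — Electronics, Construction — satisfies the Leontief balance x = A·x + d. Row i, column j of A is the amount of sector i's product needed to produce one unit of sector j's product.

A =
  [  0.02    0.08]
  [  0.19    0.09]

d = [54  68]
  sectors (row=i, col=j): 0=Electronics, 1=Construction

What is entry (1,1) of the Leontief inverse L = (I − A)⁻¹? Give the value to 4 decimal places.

L[1,1] = 1.1180

Form M = I − A:
  [  0.98   -0.08]
  [ -0.19    0.91]
Leontief inverse L = M⁻¹:
  [  1.0381    0.0913]
  [  0.2167    1.1180]
Total output x = L · d:
  x_0 = 1.0381·54 + 0.0913·68 = 62.2633
  x_1 = 0.2167·54 + 1.1180·68 = 87.7253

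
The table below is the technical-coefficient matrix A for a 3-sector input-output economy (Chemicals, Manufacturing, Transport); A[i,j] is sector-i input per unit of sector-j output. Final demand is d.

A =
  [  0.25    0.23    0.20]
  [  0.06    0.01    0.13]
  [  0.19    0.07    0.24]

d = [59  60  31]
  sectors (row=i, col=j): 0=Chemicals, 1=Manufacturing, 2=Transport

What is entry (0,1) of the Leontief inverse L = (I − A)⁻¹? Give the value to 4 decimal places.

Form M = I − A:
  [  0.75   -0.23   -0.20]
  [ -0.06    0.99   -0.13]
  [ -0.19   -0.07    0.76]
Leontief inverse L = M⁻¹:
  [  1.4782    0.3755    0.4532]
  [  0.1398    1.0580    0.2178]
  [  0.3824    0.1913    1.4492]
Total output x = L · d:
  x_0 = 1.4782·59 + 0.3755·60 + 0.4532·31 = 123.7906
  x_1 = 0.1398·59 + 1.0580·60 + 0.2178·31 = 78.4777
  x_2 = 0.3824·59 + 0.1913·60 + 1.4492·31 = 78.9653

L[0,1] = 0.3755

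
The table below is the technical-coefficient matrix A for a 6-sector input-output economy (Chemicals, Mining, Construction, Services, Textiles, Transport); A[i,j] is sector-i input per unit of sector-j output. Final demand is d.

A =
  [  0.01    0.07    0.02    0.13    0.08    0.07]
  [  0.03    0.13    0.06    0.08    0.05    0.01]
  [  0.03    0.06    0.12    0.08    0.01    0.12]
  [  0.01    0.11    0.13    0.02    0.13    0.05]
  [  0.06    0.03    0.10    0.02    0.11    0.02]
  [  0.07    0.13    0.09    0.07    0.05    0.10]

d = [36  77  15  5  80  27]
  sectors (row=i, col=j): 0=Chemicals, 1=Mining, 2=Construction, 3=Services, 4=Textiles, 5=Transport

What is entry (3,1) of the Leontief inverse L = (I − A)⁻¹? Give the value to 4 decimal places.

Form M = I − A:
  [  0.99   -0.07   -0.02   -0.13   -0.08   -0.07]
  [ -0.03    0.87   -0.06   -0.08   -0.05   -0.01]
  [ -0.03   -0.06    0.88   -0.08   -0.01   -0.12]
  [ -0.01   -0.11   -0.13    0.98   -0.13   -0.05]
  [ -0.06   -0.03   -0.10   -0.02    0.89   -0.02]
  [ -0.07   -0.13   -0.09   -0.07   -0.05    0.90]
Leontief inverse L = M⁻¹:
  [  1.0335    0.1298    0.0823    0.1646    0.1311    0.1049]
  [  0.0490    1.1853    0.1138    0.1173    0.0917    0.0407]
  [  0.0568    0.1306    1.1894    0.1287    0.0543    0.1728]
  [  0.0394    0.1720    0.1999    1.0664    0.1765    0.0948]
  [  0.0809    0.0720    0.1512    0.0564    1.1480    0.0559]
  [  0.1007    0.2117    0.1657    0.1287    0.1064    1.1529]
Total output x = L · d:
  x_0 = 1.0335·36 + 0.1298·77 + 0.0823·15 + 0.1646·5 + 0.1311·80 + 0.1049·27 = 62.5767
  x_1 = 0.0490·36 + 1.1853·77 + 0.1138·15 + 0.1173·5 + 0.0917·80 + 0.0407·27 = 103.7612
  x_2 = 0.0568·36 + 0.1306·77 + 1.1894·15 + 0.1287·5 + 0.0543·80 + 0.1728·27 = 39.5964
  x_3 = 0.0394·36 + 0.1720·77 + 0.1999·15 + 1.0664·5 + 0.1765·80 + 0.0948·27 = 39.6815
  x_4 = 0.0809·36 + 0.0720·77 + 0.1512·15 + 0.0564·5 + 1.1480·80 + 0.0559·27 = 104.3536
  x_5 = 0.1007·36 + 0.2117·77 + 0.1657·15 + 0.1287·5 + 0.1064·80 + 1.1529·27 = 62.6982

L[3,1] = 0.1720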